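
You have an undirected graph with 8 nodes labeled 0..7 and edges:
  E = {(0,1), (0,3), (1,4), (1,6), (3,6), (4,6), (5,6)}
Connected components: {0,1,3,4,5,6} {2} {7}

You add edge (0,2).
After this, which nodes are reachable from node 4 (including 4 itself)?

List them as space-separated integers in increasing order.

Before: nodes reachable from 4: {0,1,3,4,5,6}
Adding (0,2): merges 4's component with another. Reachability grows.
After: nodes reachable from 4: {0,1,2,3,4,5,6}

Answer: 0 1 2 3 4 5 6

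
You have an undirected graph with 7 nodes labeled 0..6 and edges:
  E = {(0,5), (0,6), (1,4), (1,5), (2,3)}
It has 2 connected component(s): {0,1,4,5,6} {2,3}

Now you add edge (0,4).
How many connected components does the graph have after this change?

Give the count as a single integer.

Initial component count: 2
Add (0,4): endpoints already in same component. Count unchanged: 2.
New component count: 2

Answer: 2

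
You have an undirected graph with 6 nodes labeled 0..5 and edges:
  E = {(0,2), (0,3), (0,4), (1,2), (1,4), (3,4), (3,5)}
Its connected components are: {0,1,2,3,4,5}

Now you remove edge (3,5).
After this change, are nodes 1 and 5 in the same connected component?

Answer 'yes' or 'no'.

Answer: no

Derivation:
Initial components: {0,1,2,3,4,5}
Removing edge (3,5): it was a bridge — component count 1 -> 2.
New components: {0,1,2,3,4} {5}
Are 1 and 5 in the same component? no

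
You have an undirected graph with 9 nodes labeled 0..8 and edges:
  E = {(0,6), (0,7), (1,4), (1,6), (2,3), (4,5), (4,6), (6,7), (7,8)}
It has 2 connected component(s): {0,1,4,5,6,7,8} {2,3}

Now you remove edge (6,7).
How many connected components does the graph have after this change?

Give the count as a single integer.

Initial component count: 2
Remove (6,7): not a bridge. Count unchanged: 2.
  After removal, components: {0,1,4,5,6,7,8} {2,3}
New component count: 2

Answer: 2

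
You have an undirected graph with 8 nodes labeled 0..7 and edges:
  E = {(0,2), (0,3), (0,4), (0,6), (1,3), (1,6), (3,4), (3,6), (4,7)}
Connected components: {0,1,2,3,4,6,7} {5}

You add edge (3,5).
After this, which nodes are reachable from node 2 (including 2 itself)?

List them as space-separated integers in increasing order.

Answer: 0 1 2 3 4 5 6 7

Derivation:
Before: nodes reachable from 2: {0,1,2,3,4,6,7}
Adding (3,5): merges 2's component with another. Reachability grows.
After: nodes reachable from 2: {0,1,2,3,4,5,6,7}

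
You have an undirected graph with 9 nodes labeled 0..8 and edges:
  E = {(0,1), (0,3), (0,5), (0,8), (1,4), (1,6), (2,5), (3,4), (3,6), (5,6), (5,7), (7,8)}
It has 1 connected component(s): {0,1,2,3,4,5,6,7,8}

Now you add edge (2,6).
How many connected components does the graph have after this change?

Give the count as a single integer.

Answer: 1

Derivation:
Initial component count: 1
Add (2,6): endpoints already in same component. Count unchanged: 1.
New component count: 1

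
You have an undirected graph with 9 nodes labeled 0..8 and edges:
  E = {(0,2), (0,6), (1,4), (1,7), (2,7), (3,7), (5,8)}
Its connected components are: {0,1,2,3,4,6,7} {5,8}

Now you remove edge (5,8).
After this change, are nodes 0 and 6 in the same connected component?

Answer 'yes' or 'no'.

Answer: yes

Derivation:
Initial components: {0,1,2,3,4,6,7} {5,8}
Removing edge (5,8): it was a bridge — component count 2 -> 3.
New components: {0,1,2,3,4,6,7} {5} {8}
Are 0 and 6 in the same component? yes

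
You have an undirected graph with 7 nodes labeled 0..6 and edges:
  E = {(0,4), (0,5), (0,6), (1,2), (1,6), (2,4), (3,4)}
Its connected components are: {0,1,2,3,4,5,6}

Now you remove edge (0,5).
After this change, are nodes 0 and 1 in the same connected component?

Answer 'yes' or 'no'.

Initial components: {0,1,2,3,4,5,6}
Removing edge (0,5): it was a bridge — component count 1 -> 2.
New components: {0,1,2,3,4,6} {5}
Are 0 and 1 in the same component? yes

Answer: yes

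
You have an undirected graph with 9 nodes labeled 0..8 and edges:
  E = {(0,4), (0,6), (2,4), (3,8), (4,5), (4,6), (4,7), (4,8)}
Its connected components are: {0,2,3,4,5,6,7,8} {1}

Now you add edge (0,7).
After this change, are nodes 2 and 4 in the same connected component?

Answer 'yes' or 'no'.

Answer: yes

Derivation:
Initial components: {0,2,3,4,5,6,7,8} {1}
Adding edge (0,7): both already in same component {0,2,3,4,5,6,7,8}. No change.
New components: {0,2,3,4,5,6,7,8} {1}
Are 2 and 4 in the same component? yes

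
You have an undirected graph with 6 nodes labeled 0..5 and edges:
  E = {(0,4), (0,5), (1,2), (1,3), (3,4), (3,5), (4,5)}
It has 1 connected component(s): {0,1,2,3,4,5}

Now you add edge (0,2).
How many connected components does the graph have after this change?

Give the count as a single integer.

Initial component count: 1
Add (0,2): endpoints already in same component. Count unchanged: 1.
New component count: 1

Answer: 1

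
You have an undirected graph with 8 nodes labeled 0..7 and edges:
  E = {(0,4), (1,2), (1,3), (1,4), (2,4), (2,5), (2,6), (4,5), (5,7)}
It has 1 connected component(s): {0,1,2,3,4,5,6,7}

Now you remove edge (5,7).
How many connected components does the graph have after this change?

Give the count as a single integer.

Answer: 2

Derivation:
Initial component count: 1
Remove (5,7): it was a bridge. Count increases: 1 -> 2.
  After removal, components: {0,1,2,3,4,5,6} {7}
New component count: 2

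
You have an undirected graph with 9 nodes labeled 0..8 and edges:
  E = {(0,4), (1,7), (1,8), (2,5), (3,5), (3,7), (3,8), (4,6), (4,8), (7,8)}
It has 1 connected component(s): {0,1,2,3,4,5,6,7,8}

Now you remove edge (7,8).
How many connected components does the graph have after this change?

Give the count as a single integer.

Answer: 1

Derivation:
Initial component count: 1
Remove (7,8): not a bridge. Count unchanged: 1.
  After removal, components: {0,1,2,3,4,5,6,7,8}
New component count: 1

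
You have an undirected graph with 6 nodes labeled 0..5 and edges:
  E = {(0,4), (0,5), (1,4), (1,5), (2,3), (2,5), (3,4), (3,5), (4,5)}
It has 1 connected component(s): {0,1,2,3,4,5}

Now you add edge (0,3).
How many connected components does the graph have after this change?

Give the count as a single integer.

Initial component count: 1
Add (0,3): endpoints already in same component. Count unchanged: 1.
New component count: 1

Answer: 1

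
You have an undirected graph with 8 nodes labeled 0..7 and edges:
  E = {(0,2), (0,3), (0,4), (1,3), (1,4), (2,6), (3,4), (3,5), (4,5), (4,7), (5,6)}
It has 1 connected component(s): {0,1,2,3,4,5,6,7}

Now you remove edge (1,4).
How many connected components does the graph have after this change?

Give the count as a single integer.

Answer: 1

Derivation:
Initial component count: 1
Remove (1,4): not a bridge. Count unchanged: 1.
  After removal, components: {0,1,2,3,4,5,6,7}
New component count: 1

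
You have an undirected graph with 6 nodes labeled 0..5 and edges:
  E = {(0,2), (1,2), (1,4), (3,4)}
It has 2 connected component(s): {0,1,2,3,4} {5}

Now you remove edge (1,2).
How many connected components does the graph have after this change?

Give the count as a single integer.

Answer: 3

Derivation:
Initial component count: 2
Remove (1,2): it was a bridge. Count increases: 2 -> 3.
  After removal, components: {0,2} {1,3,4} {5}
New component count: 3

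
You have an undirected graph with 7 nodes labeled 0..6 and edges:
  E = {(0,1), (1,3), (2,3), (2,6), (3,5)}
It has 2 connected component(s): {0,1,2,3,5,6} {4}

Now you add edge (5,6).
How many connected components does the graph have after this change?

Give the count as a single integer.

Answer: 2

Derivation:
Initial component count: 2
Add (5,6): endpoints already in same component. Count unchanged: 2.
New component count: 2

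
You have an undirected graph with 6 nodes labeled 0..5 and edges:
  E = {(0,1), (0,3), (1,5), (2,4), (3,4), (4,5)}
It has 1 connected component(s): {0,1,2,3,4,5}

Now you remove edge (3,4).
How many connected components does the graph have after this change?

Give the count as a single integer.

Initial component count: 1
Remove (3,4): not a bridge. Count unchanged: 1.
  After removal, components: {0,1,2,3,4,5}
New component count: 1

Answer: 1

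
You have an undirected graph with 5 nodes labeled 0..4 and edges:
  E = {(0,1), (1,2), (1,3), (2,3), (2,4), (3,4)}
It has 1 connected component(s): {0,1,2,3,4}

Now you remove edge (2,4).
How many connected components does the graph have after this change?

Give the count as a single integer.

Initial component count: 1
Remove (2,4): not a bridge. Count unchanged: 1.
  After removal, components: {0,1,2,3,4}
New component count: 1

Answer: 1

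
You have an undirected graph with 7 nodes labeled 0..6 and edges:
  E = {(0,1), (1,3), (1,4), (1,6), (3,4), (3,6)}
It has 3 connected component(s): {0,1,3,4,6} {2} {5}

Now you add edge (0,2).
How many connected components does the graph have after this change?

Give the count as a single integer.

Answer: 2

Derivation:
Initial component count: 3
Add (0,2): merges two components. Count decreases: 3 -> 2.
New component count: 2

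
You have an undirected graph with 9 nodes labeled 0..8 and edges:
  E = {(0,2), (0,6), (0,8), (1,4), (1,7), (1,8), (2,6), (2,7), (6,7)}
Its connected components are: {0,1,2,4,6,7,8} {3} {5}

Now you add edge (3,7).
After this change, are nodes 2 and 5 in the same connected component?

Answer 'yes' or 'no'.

Initial components: {0,1,2,4,6,7,8} {3} {5}
Adding edge (3,7): merges {3} and {0,1,2,4,6,7,8}.
New components: {0,1,2,3,4,6,7,8} {5}
Are 2 and 5 in the same component? no

Answer: no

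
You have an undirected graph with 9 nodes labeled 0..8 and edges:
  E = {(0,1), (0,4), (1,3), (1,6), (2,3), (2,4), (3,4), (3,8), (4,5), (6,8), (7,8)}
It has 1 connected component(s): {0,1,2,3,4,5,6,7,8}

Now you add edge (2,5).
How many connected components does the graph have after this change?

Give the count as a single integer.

Initial component count: 1
Add (2,5): endpoints already in same component. Count unchanged: 1.
New component count: 1

Answer: 1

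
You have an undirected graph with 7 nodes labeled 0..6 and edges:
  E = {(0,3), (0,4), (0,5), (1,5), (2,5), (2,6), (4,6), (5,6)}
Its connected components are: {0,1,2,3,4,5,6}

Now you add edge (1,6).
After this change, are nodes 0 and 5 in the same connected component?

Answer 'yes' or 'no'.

Initial components: {0,1,2,3,4,5,6}
Adding edge (1,6): both already in same component {0,1,2,3,4,5,6}. No change.
New components: {0,1,2,3,4,5,6}
Are 0 and 5 in the same component? yes

Answer: yes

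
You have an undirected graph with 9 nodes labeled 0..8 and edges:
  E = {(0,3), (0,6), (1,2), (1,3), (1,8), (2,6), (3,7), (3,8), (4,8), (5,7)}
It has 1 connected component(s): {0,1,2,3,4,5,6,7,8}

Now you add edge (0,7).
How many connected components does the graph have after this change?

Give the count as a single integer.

Answer: 1

Derivation:
Initial component count: 1
Add (0,7): endpoints already in same component. Count unchanged: 1.
New component count: 1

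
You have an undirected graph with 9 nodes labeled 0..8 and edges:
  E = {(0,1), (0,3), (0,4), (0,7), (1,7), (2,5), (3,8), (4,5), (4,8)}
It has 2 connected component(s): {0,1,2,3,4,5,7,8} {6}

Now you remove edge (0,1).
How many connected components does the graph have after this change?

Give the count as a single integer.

Initial component count: 2
Remove (0,1): not a bridge. Count unchanged: 2.
  After removal, components: {0,1,2,3,4,5,7,8} {6}
New component count: 2

Answer: 2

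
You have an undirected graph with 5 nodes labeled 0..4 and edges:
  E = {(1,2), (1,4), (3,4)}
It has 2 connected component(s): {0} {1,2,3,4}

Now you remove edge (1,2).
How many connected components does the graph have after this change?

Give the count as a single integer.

Answer: 3

Derivation:
Initial component count: 2
Remove (1,2): it was a bridge. Count increases: 2 -> 3.
  After removal, components: {0} {1,3,4} {2}
New component count: 3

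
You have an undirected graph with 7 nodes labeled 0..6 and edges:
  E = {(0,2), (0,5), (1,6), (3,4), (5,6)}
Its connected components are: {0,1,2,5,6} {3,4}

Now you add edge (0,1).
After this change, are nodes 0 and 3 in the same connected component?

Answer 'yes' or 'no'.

Initial components: {0,1,2,5,6} {3,4}
Adding edge (0,1): both already in same component {0,1,2,5,6}. No change.
New components: {0,1,2,5,6} {3,4}
Are 0 and 3 in the same component? no

Answer: no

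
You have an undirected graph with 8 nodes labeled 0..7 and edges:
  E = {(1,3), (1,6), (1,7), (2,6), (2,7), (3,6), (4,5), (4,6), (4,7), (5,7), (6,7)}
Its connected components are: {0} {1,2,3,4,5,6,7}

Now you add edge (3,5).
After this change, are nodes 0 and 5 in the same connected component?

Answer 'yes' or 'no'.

Answer: no

Derivation:
Initial components: {0} {1,2,3,4,5,6,7}
Adding edge (3,5): both already in same component {1,2,3,4,5,6,7}. No change.
New components: {0} {1,2,3,4,5,6,7}
Are 0 and 5 in the same component? no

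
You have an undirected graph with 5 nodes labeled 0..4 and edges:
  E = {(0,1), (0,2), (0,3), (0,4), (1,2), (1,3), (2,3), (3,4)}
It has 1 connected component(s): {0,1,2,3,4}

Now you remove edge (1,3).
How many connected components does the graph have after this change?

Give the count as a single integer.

Initial component count: 1
Remove (1,3): not a bridge. Count unchanged: 1.
  After removal, components: {0,1,2,3,4}
New component count: 1

Answer: 1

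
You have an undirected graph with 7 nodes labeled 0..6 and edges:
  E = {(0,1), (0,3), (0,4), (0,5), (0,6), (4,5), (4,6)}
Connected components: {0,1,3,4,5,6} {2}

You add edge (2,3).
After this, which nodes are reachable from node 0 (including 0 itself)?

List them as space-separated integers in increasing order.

Answer: 0 1 2 3 4 5 6

Derivation:
Before: nodes reachable from 0: {0,1,3,4,5,6}
Adding (2,3): merges 0's component with another. Reachability grows.
After: nodes reachable from 0: {0,1,2,3,4,5,6}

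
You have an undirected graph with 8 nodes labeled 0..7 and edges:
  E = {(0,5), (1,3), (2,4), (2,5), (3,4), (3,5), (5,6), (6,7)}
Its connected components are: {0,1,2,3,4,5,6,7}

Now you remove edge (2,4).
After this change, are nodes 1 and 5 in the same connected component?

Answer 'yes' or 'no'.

Answer: yes

Derivation:
Initial components: {0,1,2,3,4,5,6,7}
Removing edge (2,4): not a bridge — component count unchanged at 1.
New components: {0,1,2,3,4,5,6,7}
Are 1 and 5 in the same component? yes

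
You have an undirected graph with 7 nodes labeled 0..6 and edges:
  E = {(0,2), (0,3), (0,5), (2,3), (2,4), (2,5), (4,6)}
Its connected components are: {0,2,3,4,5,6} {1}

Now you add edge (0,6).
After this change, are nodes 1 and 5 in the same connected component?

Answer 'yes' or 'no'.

Initial components: {0,2,3,4,5,6} {1}
Adding edge (0,6): both already in same component {0,2,3,4,5,6}. No change.
New components: {0,2,3,4,5,6} {1}
Are 1 and 5 in the same component? no

Answer: no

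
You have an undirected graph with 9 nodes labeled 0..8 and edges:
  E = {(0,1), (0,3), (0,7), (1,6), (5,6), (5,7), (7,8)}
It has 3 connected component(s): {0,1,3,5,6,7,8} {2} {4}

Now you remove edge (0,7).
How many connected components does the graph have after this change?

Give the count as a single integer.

Answer: 3

Derivation:
Initial component count: 3
Remove (0,7): not a bridge. Count unchanged: 3.
  After removal, components: {0,1,3,5,6,7,8} {2} {4}
New component count: 3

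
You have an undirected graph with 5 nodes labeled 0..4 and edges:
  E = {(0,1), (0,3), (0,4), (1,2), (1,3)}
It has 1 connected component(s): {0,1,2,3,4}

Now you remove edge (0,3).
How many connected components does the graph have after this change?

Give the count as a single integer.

Initial component count: 1
Remove (0,3): not a bridge. Count unchanged: 1.
  After removal, components: {0,1,2,3,4}
New component count: 1

Answer: 1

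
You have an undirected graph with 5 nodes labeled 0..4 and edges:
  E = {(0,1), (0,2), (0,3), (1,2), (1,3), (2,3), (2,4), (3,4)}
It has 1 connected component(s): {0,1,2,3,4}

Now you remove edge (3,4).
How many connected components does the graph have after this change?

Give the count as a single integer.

Answer: 1

Derivation:
Initial component count: 1
Remove (3,4): not a bridge. Count unchanged: 1.
  After removal, components: {0,1,2,3,4}
New component count: 1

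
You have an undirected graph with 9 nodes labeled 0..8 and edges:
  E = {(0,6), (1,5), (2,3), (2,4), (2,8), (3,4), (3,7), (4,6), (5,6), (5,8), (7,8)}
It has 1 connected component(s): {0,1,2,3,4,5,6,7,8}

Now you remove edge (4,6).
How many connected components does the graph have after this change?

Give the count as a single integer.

Answer: 1

Derivation:
Initial component count: 1
Remove (4,6): not a bridge. Count unchanged: 1.
  After removal, components: {0,1,2,3,4,5,6,7,8}
New component count: 1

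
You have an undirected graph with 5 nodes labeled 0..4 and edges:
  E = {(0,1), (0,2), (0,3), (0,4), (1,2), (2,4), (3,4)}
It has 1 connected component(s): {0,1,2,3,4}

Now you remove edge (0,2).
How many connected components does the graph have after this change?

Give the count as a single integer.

Answer: 1

Derivation:
Initial component count: 1
Remove (0,2): not a bridge. Count unchanged: 1.
  After removal, components: {0,1,2,3,4}
New component count: 1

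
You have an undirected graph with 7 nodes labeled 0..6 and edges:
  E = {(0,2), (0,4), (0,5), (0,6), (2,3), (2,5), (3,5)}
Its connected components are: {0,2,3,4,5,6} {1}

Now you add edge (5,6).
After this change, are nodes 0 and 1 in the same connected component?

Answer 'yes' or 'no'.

Answer: no

Derivation:
Initial components: {0,2,3,4,5,6} {1}
Adding edge (5,6): both already in same component {0,2,3,4,5,6}. No change.
New components: {0,2,3,4,5,6} {1}
Are 0 and 1 in the same component? no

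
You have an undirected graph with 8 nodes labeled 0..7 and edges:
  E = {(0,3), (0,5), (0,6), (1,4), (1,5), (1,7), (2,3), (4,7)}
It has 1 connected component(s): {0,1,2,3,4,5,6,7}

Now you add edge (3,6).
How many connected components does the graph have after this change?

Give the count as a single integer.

Initial component count: 1
Add (3,6): endpoints already in same component. Count unchanged: 1.
New component count: 1

Answer: 1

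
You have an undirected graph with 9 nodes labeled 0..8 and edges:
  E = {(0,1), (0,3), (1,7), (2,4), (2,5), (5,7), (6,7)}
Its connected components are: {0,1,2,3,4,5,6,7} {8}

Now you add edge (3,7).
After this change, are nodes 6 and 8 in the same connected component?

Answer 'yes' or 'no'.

Initial components: {0,1,2,3,4,5,6,7} {8}
Adding edge (3,7): both already in same component {0,1,2,3,4,5,6,7}. No change.
New components: {0,1,2,3,4,5,6,7} {8}
Are 6 and 8 in the same component? no

Answer: no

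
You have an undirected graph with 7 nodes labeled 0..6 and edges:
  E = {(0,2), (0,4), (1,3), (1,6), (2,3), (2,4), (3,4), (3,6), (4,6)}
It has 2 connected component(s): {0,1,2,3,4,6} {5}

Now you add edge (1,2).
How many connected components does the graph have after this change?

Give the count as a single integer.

Initial component count: 2
Add (1,2): endpoints already in same component. Count unchanged: 2.
New component count: 2

Answer: 2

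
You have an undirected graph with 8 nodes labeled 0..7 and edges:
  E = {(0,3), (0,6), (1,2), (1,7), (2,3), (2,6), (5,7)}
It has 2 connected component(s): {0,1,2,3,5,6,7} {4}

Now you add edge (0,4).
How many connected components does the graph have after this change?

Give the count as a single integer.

Answer: 1

Derivation:
Initial component count: 2
Add (0,4): merges two components. Count decreases: 2 -> 1.
New component count: 1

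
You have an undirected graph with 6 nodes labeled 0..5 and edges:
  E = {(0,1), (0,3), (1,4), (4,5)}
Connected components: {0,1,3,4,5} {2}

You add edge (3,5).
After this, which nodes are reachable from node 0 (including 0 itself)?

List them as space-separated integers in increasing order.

Before: nodes reachable from 0: {0,1,3,4,5}
Adding (3,5): both endpoints already in same component. Reachability from 0 unchanged.
After: nodes reachable from 0: {0,1,3,4,5}

Answer: 0 1 3 4 5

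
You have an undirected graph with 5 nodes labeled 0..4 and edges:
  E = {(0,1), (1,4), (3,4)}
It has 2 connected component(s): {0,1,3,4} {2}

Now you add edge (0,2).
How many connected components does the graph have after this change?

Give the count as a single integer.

Initial component count: 2
Add (0,2): merges two components. Count decreases: 2 -> 1.
New component count: 1

Answer: 1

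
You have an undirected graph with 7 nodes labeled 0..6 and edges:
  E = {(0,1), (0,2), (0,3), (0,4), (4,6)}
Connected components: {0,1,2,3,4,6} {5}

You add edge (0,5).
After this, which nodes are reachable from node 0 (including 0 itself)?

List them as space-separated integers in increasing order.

Answer: 0 1 2 3 4 5 6

Derivation:
Before: nodes reachable from 0: {0,1,2,3,4,6}
Adding (0,5): merges 0's component with another. Reachability grows.
After: nodes reachable from 0: {0,1,2,3,4,5,6}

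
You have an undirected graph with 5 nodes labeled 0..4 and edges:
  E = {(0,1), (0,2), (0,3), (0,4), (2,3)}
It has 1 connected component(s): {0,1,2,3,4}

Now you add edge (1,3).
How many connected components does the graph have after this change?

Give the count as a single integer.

Initial component count: 1
Add (1,3): endpoints already in same component. Count unchanged: 1.
New component count: 1

Answer: 1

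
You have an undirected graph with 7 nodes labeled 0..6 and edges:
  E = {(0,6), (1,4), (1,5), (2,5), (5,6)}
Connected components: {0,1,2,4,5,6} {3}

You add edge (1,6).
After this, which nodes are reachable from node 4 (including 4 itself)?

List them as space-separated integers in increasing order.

Before: nodes reachable from 4: {0,1,2,4,5,6}
Adding (1,6): both endpoints already in same component. Reachability from 4 unchanged.
After: nodes reachable from 4: {0,1,2,4,5,6}

Answer: 0 1 2 4 5 6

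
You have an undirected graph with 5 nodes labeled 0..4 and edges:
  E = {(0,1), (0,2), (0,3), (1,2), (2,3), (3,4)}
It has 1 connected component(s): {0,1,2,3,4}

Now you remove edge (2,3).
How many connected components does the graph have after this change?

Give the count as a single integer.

Initial component count: 1
Remove (2,3): not a bridge. Count unchanged: 1.
  After removal, components: {0,1,2,3,4}
New component count: 1

Answer: 1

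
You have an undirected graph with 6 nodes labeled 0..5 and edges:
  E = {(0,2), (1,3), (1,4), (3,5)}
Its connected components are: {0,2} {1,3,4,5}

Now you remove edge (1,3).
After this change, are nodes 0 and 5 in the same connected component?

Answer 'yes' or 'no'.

Initial components: {0,2} {1,3,4,5}
Removing edge (1,3): it was a bridge — component count 2 -> 3.
New components: {0,2} {1,4} {3,5}
Are 0 and 5 in the same component? no

Answer: no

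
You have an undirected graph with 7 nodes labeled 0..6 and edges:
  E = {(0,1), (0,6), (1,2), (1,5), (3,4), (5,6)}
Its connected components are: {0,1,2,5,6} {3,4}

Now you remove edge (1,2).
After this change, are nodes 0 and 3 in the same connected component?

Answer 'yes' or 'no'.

Initial components: {0,1,2,5,6} {3,4}
Removing edge (1,2): it was a bridge — component count 2 -> 3.
New components: {0,1,5,6} {2} {3,4}
Are 0 and 3 in the same component? no

Answer: no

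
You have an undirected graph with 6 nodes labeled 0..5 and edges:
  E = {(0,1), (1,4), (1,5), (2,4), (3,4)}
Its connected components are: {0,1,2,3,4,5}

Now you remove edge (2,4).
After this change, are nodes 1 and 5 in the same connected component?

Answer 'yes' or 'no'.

Answer: yes

Derivation:
Initial components: {0,1,2,3,4,5}
Removing edge (2,4): it was a bridge — component count 1 -> 2.
New components: {0,1,3,4,5} {2}
Are 1 and 5 in the same component? yes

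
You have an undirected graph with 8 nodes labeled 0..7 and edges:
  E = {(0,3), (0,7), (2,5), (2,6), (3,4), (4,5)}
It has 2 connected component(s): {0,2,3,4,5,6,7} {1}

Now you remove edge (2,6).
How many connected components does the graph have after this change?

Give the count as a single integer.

Answer: 3

Derivation:
Initial component count: 2
Remove (2,6): it was a bridge. Count increases: 2 -> 3.
  After removal, components: {0,2,3,4,5,7} {1} {6}
New component count: 3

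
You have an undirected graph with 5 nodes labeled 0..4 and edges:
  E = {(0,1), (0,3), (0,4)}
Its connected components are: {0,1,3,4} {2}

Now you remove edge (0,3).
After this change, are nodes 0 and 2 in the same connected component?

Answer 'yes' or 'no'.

Answer: no

Derivation:
Initial components: {0,1,3,4} {2}
Removing edge (0,3): it was a bridge — component count 2 -> 3.
New components: {0,1,4} {2} {3}
Are 0 and 2 in the same component? no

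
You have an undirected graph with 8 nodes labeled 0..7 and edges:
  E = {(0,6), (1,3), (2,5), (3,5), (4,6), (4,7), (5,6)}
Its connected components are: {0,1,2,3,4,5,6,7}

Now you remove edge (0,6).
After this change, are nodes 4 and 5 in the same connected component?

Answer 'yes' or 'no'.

Initial components: {0,1,2,3,4,5,6,7}
Removing edge (0,6): it was a bridge — component count 1 -> 2.
New components: {0} {1,2,3,4,5,6,7}
Are 4 and 5 in the same component? yes

Answer: yes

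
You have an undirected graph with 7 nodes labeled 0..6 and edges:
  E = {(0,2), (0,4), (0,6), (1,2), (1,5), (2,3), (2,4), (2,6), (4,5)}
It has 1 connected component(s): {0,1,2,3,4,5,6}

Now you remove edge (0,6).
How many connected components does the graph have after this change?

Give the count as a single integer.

Answer: 1

Derivation:
Initial component count: 1
Remove (0,6): not a bridge. Count unchanged: 1.
  After removal, components: {0,1,2,3,4,5,6}
New component count: 1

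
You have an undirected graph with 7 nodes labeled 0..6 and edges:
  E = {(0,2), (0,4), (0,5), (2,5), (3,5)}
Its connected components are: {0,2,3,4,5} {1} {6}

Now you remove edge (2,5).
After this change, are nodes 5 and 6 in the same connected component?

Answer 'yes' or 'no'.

Initial components: {0,2,3,4,5} {1} {6}
Removing edge (2,5): not a bridge — component count unchanged at 3.
New components: {0,2,3,4,5} {1} {6}
Are 5 and 6 in the same component? no

Answer: no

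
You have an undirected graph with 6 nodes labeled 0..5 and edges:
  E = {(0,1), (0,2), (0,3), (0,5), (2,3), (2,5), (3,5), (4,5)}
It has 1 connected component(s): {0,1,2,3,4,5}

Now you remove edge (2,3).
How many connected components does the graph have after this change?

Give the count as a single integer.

Answer: 1

Derivation:
Initial component count: 1
Remove (2,3): not a bridge. Count unchanged: 1.
  After removal, components: {0,1,2,3,4,5}
New component count: 1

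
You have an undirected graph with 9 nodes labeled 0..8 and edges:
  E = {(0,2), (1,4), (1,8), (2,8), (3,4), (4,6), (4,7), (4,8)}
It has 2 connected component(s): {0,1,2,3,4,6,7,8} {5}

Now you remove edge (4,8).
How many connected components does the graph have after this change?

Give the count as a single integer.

Initial component count: 2
Remove (4,8): not a bridge. Count unchanged: 2.
  After removal, components: {0,1,2,3,4,6,7,8} {5}
New component count: 2

Answer: 2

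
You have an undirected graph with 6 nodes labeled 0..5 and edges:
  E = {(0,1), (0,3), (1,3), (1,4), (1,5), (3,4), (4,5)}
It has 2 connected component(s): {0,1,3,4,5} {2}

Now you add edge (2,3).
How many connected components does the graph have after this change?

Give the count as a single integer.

Initial component count: 2
Add (2,3): merges two components. Count decreases: 2 -> 1.
New component count: 1

Answer: 1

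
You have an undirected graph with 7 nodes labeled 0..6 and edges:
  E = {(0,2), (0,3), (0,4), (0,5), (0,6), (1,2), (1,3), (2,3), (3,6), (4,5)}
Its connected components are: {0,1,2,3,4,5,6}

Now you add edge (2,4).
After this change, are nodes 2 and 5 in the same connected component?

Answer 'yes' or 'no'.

Initial components: {0,1,2,3,4,5,6}
Adding edge (2,4): both already in same component {0,1,2,3,4,5,6}. No change.
New components: {0,1,2,3,4,5,6}
Are 2 and 5 in the same component? yes

Answer: yes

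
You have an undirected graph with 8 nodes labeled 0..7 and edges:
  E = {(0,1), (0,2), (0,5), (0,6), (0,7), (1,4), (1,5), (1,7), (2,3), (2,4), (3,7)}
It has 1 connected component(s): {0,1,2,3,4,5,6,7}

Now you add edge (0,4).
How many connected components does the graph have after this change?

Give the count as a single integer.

Initial component count: 1
Add (0,4): endpoints already in same component. Count unchanged: 1.
New component count: 1

Answer: 1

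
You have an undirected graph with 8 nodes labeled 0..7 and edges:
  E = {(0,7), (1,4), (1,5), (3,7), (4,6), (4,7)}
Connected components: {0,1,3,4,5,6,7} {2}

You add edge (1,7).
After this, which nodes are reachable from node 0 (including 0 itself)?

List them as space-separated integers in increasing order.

Before: nodes reachable from 0: {0,1,3,4,5,6,7}
Adding (1,7): both endpoints already in same component. Reachability from 0 unchanged.
After: nodes reachable from 0: {0,1,3,4,5,6,7}

Answer: 0 1 3 4 5 6 7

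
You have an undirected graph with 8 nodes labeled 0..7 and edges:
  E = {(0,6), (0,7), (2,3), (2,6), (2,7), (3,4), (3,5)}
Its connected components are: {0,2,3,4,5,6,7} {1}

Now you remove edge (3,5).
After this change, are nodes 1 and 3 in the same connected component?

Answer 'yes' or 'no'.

Answer: no

Derivation:
Initial components: {0,2,3,4,5,6,7} {1}
Removing edge (3,5): it was a bridge — component count 2 -> 3.
New components: {0,2,3,4,6,7} {1} {5}
Are 1 and 3 in the same component? no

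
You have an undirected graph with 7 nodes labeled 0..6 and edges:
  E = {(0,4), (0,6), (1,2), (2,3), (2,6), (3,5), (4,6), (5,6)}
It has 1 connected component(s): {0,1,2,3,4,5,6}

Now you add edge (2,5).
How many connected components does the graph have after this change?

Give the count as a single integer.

Answer: 1

Derivation:
Initial component count: 1
Add (2,5): endpoints already in same component. Count unchanged: 1.
New component count: 1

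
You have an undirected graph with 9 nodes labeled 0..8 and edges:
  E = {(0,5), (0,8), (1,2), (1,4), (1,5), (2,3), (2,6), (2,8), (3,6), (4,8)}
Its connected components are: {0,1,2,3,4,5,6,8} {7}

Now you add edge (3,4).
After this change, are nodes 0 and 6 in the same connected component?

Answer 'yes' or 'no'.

Answer: yes

Derivation:
Initial components: {0,1,2,3,4,5,6,8} {7}
Adding edge (3,4): both already in same component {0,1,2,3,4,5,6,8}. No change.
New components: {0,1,2,3,4,5,6,8} {7}
Are 0 and 6 in the same component? yes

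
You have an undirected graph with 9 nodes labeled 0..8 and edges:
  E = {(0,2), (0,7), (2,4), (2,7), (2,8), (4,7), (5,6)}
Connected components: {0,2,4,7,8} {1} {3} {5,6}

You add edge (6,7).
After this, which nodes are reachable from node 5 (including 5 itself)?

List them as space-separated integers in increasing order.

Before: nodes reachable from 5: {5,6}
Adding (6,7): merges 5's component with another. Reachability grows.
After: nodes reachable from 5: {0,2,4,5,6,7,8}

Answer: 0 2 4 5 6 7 8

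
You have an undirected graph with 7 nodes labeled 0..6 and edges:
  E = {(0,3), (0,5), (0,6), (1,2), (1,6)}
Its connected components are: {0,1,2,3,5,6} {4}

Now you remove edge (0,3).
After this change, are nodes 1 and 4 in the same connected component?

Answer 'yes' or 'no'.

Answer: no

Derivation:
Initial components: {0,1,2,3,5,6} {4}
Removing edge (0,3): it was a bridge — component count 2 -> 3.
New components: {0,1,2,5,6} {3} {4}
Are 1 and 4 in the same component? no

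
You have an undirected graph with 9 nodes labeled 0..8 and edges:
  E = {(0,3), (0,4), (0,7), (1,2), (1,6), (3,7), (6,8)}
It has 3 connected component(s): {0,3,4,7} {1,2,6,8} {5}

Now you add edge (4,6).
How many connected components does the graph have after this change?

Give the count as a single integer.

Initial component count: 3
Add (4,6): merges two components. Count decreases: 3 -> 2.
New component count: 2

Answer: 2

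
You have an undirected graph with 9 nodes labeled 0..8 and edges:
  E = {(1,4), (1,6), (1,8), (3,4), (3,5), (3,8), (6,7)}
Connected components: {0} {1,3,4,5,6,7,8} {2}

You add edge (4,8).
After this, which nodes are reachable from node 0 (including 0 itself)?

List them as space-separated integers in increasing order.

Before: nodes reachable from 0: {0}
Adding (4,8): both endpoints already in same component. Reachability from 0 unchanged.
After: nodes reachable from 0: {0}

Answer: 0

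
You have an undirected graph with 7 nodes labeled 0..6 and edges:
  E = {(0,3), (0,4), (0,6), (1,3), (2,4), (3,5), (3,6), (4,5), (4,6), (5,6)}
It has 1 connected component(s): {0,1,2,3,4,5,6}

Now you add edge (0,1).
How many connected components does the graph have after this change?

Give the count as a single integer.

Initial component count: 1
Add (0,1): endpoints already in same component. Count unchanged: 1.
New component count: 1

Answer: 1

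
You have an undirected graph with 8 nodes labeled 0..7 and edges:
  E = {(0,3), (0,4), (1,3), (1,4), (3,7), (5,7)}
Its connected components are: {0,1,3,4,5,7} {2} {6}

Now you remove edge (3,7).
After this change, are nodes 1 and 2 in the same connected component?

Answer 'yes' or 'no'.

Initial components: {0,1,3,4,5,7} {2} {6}
Removing edge (3,7): it was a bridge — component count 3 -> 4.
New components: {0,1,3,4} {2} {5,7} {6}
Are 1 and 2 in the same component? no

Answer: no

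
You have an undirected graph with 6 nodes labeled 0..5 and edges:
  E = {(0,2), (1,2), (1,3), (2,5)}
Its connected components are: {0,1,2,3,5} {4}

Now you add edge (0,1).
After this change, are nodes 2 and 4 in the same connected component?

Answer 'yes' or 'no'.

Answer: no

Derivation:
Initial components: {0,1,2,3,5} {4}
Adding edge (0,1): both already in same component {0,1,2,3,5}. No change.
New components: {0,1,2,3,5} {4}
Are 2 and 4 in the same component? no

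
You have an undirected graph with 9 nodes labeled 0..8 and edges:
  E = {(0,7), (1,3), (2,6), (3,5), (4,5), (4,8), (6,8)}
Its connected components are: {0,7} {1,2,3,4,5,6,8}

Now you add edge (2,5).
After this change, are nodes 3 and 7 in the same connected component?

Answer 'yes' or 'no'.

Initial components: {0,7} {1,2,3,4,5,6,8}
Adding edge (2,5): both already in same component {1,2,3,4,5,6,8}. No change.
New components: {0,7} {1,2,3,4,5,6,8}
Are 3 and 7 in the same component? no

Answer: no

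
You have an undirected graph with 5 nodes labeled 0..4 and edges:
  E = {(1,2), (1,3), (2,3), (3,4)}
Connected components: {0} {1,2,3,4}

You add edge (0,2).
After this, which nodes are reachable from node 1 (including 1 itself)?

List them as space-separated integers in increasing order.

Before: nodes reachable from 1: {1,2,3,4}
Adding (0,2): merges 1's component with another. Reachability grows.
After: nodes reachable from 1: {0,1,2,3,4}

Answer: 0 1 2 3 4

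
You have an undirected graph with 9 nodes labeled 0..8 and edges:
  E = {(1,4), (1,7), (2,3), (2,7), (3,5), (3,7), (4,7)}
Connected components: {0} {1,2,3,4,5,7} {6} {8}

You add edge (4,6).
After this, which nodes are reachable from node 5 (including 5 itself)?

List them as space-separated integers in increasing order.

Before: nodes reachable from 5: {1,2,3,4,5,7}
Adding (4,6): merges 5's component with another. Reachability grows.
After: nodes reachable from 5: {1,2,3,4,5,6,7}

Answer: 1 2 3 4 5 6 7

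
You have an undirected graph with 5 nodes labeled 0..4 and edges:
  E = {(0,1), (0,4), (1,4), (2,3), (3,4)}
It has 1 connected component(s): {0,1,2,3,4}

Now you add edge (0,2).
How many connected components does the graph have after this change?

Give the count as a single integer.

Answer: 1

Derivation:
Initial component count: 1
Add (0,2): endpoints already in same component. Count unchanged: 1.
New component count: 1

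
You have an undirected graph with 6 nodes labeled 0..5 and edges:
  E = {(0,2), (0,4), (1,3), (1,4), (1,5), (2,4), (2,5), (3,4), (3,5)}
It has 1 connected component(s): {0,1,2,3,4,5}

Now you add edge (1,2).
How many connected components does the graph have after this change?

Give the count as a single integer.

Initial component count: 1
Add (1,2): endpoints already in same component. Count unchanged: 1.
New component count: 1

Answer: 1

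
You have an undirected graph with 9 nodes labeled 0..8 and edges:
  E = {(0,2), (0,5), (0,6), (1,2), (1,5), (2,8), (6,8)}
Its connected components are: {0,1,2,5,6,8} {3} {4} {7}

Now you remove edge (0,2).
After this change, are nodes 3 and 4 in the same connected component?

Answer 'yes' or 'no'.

Answer: no

Derivation:
Initial components: {0,1,2,5,6,8} {3} {4} {7}
Removing edge (0,2): not a bridge — component count unchanged at 4.
New components: {0,1,2,5,6,8} {3} {4} {7}
Are 3 and 4 in the same component? no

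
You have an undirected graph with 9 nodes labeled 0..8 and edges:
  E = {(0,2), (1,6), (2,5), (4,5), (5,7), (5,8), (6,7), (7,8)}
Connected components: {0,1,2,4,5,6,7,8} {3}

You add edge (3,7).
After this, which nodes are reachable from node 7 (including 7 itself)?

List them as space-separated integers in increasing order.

Answer: 0 1 2 3 4 5 6 7 8

Derivation:
Before: nodes reachable from 7: {0,1,2,4,5,6,7,8}
Adding (3,7): merges 7's component with another. Reachability grows.
After: nodes reachable from 7: {0,1,2,3,4,5,6,7,8}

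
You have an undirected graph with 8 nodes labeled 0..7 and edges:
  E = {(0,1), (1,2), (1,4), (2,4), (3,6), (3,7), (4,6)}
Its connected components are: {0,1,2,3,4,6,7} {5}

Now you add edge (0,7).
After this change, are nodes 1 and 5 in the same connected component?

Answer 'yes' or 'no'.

Initial components: {0,1,2,3,4,6,7} {5}
Adding edge (0,7): both already in same component {0,1,2,3,4,6,7}. No change.
New components: {0,1,2,3,4,6,7} {5}
Are 1 and 5 in the same component? no

Answer: no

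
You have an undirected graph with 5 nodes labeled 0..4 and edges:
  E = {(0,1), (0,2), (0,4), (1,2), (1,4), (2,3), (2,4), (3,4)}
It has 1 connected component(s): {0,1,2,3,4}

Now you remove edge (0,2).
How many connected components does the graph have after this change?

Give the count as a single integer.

Initial component count: 1
Remove (0,2): not a bridge. Count unchanged: 1.
  After removal, components: {0,1,2,3,4}
New component count: 1

Answer: 1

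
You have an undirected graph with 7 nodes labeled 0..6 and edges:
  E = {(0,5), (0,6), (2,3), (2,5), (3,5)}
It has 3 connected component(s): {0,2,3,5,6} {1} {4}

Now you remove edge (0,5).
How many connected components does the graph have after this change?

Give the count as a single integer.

Initial component count: 3
Remove (0,5): it was a bridge. Count increases: 3 -> 4.
  After removal, components: {0,6} {1} {2,3,5} {4}
New component count: 4

Answer: 4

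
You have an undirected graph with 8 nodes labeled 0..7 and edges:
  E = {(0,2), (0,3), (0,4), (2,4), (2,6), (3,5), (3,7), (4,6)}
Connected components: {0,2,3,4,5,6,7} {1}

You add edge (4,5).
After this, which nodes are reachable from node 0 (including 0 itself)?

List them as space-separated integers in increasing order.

Answer: 0 2 3 4 5 6 7

Derivation:
Before: nodes reachable from 0: {0,2,3,4,5,6,7}
Adding (4,5): both endpoints already in same component. Reachability from 0 unchanged.
After: nodes reachable from 0: {0,2,3,4,5,6,7}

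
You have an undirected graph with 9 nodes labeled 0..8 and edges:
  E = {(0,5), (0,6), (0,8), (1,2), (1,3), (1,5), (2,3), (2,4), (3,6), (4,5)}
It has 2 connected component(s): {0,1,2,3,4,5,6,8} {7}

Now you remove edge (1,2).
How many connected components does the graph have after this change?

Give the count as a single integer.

Answer: 2

Derivation:
Initial component count: 2
Remove (1,2): not a bridge. Count unchanged: 2.
  After removal, components: {0,1,2,3,4,5,6,8} {7}
New component count: 2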